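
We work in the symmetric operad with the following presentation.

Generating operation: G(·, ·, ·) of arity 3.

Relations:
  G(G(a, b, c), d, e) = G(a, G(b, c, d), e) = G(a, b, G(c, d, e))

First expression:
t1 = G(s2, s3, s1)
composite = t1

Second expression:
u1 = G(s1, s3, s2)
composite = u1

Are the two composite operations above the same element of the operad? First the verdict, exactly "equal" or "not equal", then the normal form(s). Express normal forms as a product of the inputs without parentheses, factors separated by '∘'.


not equal; first: s2 ∘ s3 ∘ s1; second: s1 ∘ s3 ∘ s2


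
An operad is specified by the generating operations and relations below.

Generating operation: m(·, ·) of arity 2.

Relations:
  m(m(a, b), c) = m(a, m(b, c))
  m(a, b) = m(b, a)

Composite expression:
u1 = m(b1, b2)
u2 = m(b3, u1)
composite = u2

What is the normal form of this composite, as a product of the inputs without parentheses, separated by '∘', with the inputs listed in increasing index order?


Both nesting and order wash out for m; what remains is which b's occur.
m(b1, b2) flattens to b1 ∘ b2
m(b3, m(b1, b2)) flattens to b3 ∘ b1 ∘ b2
the factors in increasing index order: b1 ∘ b2 ∘ b3

b1 ∘ b2 ∘ b3


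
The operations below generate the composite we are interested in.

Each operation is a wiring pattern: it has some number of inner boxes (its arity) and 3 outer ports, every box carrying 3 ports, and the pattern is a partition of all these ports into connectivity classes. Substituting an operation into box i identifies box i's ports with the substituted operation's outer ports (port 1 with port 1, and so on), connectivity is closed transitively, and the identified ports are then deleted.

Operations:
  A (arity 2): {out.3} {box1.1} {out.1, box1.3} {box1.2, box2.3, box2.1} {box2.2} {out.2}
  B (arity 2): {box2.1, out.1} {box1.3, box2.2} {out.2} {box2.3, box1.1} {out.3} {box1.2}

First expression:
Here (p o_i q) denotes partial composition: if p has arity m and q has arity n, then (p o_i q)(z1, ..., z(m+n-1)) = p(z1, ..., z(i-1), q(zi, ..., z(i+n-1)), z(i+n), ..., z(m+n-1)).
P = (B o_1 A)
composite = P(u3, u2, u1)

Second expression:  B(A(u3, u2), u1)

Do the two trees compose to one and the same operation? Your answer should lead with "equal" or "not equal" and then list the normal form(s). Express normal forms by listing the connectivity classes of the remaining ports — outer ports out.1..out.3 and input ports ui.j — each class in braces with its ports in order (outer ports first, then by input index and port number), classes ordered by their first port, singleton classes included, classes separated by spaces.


equal: each reduces to {out.1, u1.1} {out.2} {out.3} {u1.2} {u1.3, u3.3} {u2.1, u2.3, u3.2} {u2.2} {u3.1}


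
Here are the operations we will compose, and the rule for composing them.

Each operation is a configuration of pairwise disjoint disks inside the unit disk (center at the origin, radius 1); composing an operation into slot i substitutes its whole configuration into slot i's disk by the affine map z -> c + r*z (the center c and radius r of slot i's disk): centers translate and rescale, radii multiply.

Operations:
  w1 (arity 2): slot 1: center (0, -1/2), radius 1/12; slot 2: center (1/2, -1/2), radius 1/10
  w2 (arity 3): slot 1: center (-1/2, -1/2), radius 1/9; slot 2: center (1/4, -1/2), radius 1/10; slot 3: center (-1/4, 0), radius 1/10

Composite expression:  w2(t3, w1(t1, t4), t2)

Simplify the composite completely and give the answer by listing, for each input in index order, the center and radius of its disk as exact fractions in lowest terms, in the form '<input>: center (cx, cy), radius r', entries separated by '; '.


t1: center (1/4, -11/20), radius 1/120; t2: center (-1/4, 0), radius 1/10; t3: center (-1/2, -1/2), radius 1/9; t4: center (3/10, -11/20), radius 1/100


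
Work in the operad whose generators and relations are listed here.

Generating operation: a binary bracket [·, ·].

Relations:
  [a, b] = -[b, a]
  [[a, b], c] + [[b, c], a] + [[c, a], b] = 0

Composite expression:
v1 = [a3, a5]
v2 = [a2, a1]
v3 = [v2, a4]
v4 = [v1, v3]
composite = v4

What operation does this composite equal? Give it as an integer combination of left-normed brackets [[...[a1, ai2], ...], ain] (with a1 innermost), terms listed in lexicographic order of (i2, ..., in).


Antisymmetry and Jacobi reduce to a1-anchored left-normed brackets.
Composite bracket: [[a3, a5], [[a2, a1], a4]]
Expanding via [a, b] = ab - ba: 16 signed words (2^4 = 16).
Words beginning with a1 determine it all:
  word a1a2a4a3a5 has sign +1, contributing +[[[[a1, a2], a4], a3], a5]
  word a1a2a4a5a3 has sign -1, contributing -[[[[a1, a2], a4], a5], a3]

[[[[a1, a2], a4], a3], a5] - [[[[a1, a2], a4], a5], a3]


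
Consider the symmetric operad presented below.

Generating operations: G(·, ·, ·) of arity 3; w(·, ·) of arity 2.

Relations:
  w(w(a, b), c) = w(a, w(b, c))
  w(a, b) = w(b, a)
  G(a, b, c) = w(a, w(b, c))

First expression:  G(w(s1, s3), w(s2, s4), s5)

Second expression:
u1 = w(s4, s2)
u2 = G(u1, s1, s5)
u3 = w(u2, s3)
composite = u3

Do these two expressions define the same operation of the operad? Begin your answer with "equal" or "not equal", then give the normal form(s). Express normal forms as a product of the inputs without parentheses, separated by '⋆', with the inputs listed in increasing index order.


equal; both compose to s1 ⋆ s2 ⋆ s3 ⋆ s4 ⋆ s5

The first expression, normalized: s1 ⋆ s2 ⋆ s3 ⋆ s4 ⋆ s5
The second expression, normalized: s1 ⋆ s2 ⋆ s3 ⋆ s4 ⋆ s5
Identical normal forms: equal.


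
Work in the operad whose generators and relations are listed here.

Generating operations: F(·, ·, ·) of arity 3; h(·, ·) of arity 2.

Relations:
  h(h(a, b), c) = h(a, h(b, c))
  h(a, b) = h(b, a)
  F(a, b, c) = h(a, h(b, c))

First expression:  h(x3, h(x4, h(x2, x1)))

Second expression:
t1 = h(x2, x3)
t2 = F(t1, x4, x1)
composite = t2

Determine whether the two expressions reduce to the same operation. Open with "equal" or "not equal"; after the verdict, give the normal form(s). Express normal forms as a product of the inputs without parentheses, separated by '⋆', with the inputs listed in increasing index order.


equal: each reduces to x1 ⋆ x2 ⋆ x3 ⋆ x4

Normal form of the first expression: x1 ⋆ x2 ⋆ x3 ⋆ x4
Normal form of the second expression: x1 ⋆ x2 ⋆ x3 ⋆ x4
The normal forms match — equal.


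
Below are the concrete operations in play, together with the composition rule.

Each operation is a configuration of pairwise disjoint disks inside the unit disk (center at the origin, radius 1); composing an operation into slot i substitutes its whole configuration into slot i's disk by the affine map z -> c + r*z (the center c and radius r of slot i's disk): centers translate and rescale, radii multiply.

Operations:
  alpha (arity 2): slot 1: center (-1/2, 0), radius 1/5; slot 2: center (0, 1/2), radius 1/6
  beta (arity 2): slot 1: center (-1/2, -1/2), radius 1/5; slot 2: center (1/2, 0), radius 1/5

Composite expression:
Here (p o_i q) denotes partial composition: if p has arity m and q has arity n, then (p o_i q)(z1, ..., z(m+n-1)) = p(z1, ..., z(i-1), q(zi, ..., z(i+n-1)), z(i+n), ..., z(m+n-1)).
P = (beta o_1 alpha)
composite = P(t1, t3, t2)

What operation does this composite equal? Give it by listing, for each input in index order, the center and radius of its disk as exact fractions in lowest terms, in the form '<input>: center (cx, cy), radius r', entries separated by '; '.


t1: center (-3/5, -1/2), radius 1/25; t2: center (1/2, 0), radius 1/5; t3: center (-1/2, -2/5), radius 1/30

Only the slot chain above each t matters under beta; compose those maps.
for t1, the 2-step affine chain lands on center (-3/5, -1/2), radius 1/25
for t3, the 2-step affine chain lands on center (-1/2, -2/5), radius 1/30
for t2, the 1-step affine chain lands on center (1/2, 0), radius 1/5


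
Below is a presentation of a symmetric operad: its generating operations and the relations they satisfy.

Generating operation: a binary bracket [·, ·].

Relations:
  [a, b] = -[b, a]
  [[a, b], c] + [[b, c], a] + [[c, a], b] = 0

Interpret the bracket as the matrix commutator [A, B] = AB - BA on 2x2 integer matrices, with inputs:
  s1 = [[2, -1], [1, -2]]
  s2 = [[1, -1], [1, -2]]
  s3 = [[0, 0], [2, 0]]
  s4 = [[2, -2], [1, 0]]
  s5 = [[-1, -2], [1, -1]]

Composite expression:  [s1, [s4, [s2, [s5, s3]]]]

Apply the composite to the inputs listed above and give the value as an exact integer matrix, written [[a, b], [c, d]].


[s5, s3] = [[-4, 0], [0, 4]]
[s2, [s5, s3]] = [[0, -8], [-8, 0]]
[s4, [s2, [s5, s3]]] = [[24, -16], [16, -24]]
[s1, [s4, [s2, [s5, s3]]]] = [[0, -16], [-16, 0]]

[[0, -16], [-16, 0]]


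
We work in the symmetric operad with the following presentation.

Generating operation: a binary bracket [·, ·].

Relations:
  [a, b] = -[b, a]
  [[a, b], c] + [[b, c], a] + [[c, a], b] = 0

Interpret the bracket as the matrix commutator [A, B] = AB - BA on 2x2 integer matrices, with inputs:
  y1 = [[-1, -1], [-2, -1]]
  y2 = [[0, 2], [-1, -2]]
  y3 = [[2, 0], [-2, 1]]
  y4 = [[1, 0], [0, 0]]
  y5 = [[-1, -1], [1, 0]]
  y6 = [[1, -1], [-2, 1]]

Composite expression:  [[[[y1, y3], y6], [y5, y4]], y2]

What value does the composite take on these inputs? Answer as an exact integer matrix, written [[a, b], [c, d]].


[[-8, -32], [-8, 8]]


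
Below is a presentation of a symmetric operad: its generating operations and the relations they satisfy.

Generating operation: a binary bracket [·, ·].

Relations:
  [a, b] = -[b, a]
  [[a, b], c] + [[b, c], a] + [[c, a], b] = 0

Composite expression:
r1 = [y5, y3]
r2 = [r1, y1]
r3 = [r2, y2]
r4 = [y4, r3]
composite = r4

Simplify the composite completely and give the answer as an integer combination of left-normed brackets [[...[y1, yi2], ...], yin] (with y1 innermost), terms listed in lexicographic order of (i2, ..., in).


A multilinear Lie element is pinned by y1-initial words (y1 innermost).
Composite bracket: [y4, [[[y5, y3], y1], y2]]
The bracket unfolds into 16 signed words via [a, b] = ab - ba (2^4 = 16).
The y1-initial words carry the normal form:
  from y1y3y5y2y4, sign -1: term -[[[[y1, y3], y5], y2], y4]
  from y1y5y3y2y4, sign +1: term +[[[[y1, y5], y3], y2], y4]

-[[[[y1, y3], y5], y2], y4] + [[[[y1, y5], y3], y2], y4]


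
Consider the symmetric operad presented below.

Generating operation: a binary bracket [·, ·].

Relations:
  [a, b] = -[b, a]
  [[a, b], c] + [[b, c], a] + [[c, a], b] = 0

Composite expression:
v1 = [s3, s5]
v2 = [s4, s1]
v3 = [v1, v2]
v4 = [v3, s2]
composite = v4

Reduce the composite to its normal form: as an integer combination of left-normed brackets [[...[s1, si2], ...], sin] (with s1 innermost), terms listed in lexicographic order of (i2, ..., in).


[[[[s1, s4], s3], s5], s2] - [[[[s1, s4], s5], s3], s2]

Antisymmetry and Jacobi reduce to s1-anchored left-normed brackets.
Composite bracket: [[[s3, s5], [s4, s1]], s2]
Expanding via [a, b] = ab - ba: 16 signed words (2^4 = 16).
Keep just the words that open with s1:
  s1s4s3s5s2 appears with sign +1, giving the term +[[[[s1, s4], s3], s5], s2]
  s1s4s5s3s2 appears with sign -1, giving the term -[[[[s1, s4], s5], s3], s2]


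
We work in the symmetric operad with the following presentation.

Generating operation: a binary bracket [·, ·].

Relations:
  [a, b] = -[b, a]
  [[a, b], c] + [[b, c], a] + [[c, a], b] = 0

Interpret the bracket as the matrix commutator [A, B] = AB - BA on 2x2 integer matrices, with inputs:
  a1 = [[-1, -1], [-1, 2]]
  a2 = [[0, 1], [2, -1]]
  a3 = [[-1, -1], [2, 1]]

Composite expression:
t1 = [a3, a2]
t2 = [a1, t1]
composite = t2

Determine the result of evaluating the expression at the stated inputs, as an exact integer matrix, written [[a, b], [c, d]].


[[-7, -5], [26, 7]]

[a3, a2] = [[-4, -1], [6, 4]]
[a1, [a3, a2]] = [[-7, -5], [26, 7]]


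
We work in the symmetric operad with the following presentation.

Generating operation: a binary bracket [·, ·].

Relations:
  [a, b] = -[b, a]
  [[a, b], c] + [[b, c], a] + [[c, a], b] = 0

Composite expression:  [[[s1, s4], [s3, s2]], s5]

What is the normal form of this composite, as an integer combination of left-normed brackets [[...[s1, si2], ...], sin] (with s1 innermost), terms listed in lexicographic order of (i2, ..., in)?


-[[[[s1, s4], s2], s3], s5] + [[[[s1, s4], s3], s2], s5]

Antisymmetry and Jacobi reduce to s1-anchored left-normed brackets.
Composite bracket: [[[s1, s4], [s3, s2]], s5]
The bracket unfolds into 16 signed words via [a, b] = ab - ba (2^4 = 16).
The s1-initial words carry the normal form:
  the word s1s4s2s3s5 carries sign -1 and contributes -[[[[s1, s4], s2], s3], s5]
  the word s1s4s3s2s5 carries sign +1 and contributes +[[[[s1, s4], s3], s2], s5]


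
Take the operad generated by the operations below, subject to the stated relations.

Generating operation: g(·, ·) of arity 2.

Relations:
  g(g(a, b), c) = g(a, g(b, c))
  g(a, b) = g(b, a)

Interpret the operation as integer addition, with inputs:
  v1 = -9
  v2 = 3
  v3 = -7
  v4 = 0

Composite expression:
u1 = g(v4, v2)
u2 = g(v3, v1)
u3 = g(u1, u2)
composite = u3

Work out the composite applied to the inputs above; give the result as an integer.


-13

g(v4, v2) = 3
g(v3, v1) = -16
g(g(v4, v2), g(v3, v1)) = -13


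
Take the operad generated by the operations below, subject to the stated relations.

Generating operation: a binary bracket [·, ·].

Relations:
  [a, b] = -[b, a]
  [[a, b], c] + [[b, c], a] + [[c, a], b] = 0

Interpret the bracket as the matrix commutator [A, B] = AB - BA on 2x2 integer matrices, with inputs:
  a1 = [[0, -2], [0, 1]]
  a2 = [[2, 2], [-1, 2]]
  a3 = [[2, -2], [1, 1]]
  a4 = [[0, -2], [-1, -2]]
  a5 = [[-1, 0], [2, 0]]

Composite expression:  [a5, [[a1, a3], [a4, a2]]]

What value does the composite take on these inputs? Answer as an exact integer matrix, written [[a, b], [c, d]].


[[96, 48], [32, -96]]

[a1, a3] = [[-2, 4], [1, 2]]
[a4, a2] = [[4, 4], [2, -4]]
[[a1, a3], [a4, a2]] = [[4, -48], [16, -4]]
[a5, [[a1, a3], [a4, a2]]] = [[96, 48], [32, -96]]


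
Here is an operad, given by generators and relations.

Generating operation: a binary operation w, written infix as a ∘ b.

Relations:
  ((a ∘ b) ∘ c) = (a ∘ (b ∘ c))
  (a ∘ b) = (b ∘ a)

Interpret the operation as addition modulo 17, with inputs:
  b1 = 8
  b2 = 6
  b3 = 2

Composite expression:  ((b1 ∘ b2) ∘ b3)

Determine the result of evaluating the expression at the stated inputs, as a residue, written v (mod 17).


(b1 ∘ b2) = 14
((b1 ∘ b2) ∘ b3) = 16

16 (mod 17)


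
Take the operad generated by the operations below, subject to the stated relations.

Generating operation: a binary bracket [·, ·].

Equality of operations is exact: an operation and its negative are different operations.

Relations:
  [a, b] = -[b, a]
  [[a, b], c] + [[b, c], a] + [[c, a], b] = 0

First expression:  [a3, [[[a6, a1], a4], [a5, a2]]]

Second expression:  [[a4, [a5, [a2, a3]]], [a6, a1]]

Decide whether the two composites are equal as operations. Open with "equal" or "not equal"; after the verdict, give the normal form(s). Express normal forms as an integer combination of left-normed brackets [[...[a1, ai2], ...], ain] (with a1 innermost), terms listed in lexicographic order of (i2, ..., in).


Normal form of the first expression: -[[[[[a1, a6], a4], a2], a5], a3] + [[[[[a1, a6], a4], a5], a2], a3]
Normal form of the second expression: [[[[[a1, a6], a2], a3], a5], a4] - [[[[[a1, a6], a3], a2], a5], a4] - [[[[[a1, a6], a4], a2], a3], a5] + [[[[[a1, a6], a4], a3], a2], a5] + [[[[[a1, a6], a4], a5], a2], a3] - [[[[[a1, a6], a4], a5], a3], a2] - [[[[[a1, a6], a5], a2], a3], a4] + [[[[[a1, a6], a5], a3], a2], a4]
Different reductions; not equal.

not equal; the first gives -[[[[[a1, a6], a4], a2], a5], a3] + [[[[[a1, a6], a4], a5], a2], a3] and the second [[[[[a1, a6], a2], a3], a5], a4] - [[[[[a1, a6], a3], a2], a5], a4] - [[[[[a1, a6], a4], a2], a3], a5] + [[[[[a1, a6], a4], a3], a2], a5] + [[[[[a1, a6], a4], a5], a2], a3] - [[[[[a1, a6], a4], a5], a3], a2] - [[[[[a1, a6], a5], a2], a3], a4] + [[[[[a1, a6], a5], a3], a2], a4]


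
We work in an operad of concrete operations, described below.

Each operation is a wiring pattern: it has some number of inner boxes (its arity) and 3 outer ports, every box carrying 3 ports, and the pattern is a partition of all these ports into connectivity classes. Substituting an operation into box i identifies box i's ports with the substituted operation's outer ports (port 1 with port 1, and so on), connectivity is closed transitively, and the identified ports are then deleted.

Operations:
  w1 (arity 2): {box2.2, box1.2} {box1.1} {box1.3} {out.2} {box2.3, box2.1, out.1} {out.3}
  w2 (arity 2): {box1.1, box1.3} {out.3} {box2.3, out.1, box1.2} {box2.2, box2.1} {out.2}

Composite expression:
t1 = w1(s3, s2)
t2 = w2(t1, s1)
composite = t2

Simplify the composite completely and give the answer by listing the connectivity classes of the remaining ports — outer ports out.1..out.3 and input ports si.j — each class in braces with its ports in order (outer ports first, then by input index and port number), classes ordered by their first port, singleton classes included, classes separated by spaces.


Connectivity passes through glued w2-boundaries; trace each wire chain.
the subtree at w1 composes to {out.1, s2.1, s2.3} {out.2} {out.3} {s2.2, s3.2} {s3.1} {s3.3} on (s3, s2); out.j = own outer ports
the subtree at w2 composes to {out.1, s1.3} {out.2} {out.3} {s1.1, s1.2} {s2.1, s2.3} {s2.2, s3.2} {s3.1} {s3.3} on (s3, s2, s1); out.j = own outer ports

{out.1, s1.3} {out.2} {out.3} {s1.1, s1.2} {s2.1, s2.3} {s2.2, s3.2} {s3.1} {s3.3}


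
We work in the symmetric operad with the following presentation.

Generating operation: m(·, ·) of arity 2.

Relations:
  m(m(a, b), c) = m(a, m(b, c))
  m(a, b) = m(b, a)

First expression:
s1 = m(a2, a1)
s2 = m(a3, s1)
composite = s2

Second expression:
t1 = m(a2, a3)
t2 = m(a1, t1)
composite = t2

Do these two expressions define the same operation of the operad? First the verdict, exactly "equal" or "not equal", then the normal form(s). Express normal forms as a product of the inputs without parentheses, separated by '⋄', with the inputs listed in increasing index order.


equal; both compose to a1 ⋄ a2 ⋄ a3

The first composite normalizes to a1 ⋄ a2 ⋄ a3
The second composite normalizes to a1 ⋄ a2 ⋄ a3
Both agree, so they are equal.


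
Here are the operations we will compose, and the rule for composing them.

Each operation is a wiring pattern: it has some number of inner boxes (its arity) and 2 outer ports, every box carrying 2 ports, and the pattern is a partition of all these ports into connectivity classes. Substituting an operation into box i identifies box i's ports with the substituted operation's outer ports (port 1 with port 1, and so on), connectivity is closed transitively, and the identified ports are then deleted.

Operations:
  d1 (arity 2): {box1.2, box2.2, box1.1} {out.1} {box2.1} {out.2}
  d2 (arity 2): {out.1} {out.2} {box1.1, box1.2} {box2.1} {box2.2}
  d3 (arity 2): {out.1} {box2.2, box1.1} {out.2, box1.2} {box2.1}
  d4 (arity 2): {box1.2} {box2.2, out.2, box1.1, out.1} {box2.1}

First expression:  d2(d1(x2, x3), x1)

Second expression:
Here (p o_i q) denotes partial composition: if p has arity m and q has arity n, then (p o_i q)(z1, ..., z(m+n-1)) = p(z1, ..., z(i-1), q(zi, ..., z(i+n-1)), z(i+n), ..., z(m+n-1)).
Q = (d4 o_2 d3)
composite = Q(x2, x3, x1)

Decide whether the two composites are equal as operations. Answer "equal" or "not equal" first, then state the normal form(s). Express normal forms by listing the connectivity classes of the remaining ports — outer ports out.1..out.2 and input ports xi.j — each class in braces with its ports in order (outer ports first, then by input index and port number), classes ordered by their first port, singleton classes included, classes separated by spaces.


The first expression reduces to {out.1} {out.2} {x1.1} {x1.2} {x2.1, x2.2, x3.2} {x3.1}
The second expression reduces to {out.1, out.2, x2.1, x3.2} {x1.1} {x1.2, x3.1} {x2.2}
They disagree, so not equal.

not equal — first {out.1} {out.2} {x1.1} {x1.2} {x2.1, x2.2, x3.2} {x3.1}, second {out.1, out.2, x2.1, x3.2} {x1.1} {x1.2, x3.1} {x2.2}


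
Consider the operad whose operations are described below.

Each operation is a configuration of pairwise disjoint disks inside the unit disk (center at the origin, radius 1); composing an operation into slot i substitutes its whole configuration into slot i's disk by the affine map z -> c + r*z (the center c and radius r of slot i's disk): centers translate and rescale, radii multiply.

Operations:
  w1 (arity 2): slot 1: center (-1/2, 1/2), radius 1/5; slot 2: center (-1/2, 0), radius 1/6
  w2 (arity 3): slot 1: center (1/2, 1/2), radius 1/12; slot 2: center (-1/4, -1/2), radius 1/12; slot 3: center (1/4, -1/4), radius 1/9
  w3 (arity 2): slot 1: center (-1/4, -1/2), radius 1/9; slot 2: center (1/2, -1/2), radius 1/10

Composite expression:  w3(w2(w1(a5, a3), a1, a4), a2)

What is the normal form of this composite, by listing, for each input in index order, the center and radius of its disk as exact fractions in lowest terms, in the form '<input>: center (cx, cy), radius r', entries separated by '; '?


a1: center (-5/18, -5/9), radius 1/108; a2: center (1/2, -1/2), radius 1/10; a3: center (-43/216, -4/9), radius 1/648; a4: center (-2/9, -19/36), radius 1/81; a5: center (-43/216, -95/216), radius 1/540


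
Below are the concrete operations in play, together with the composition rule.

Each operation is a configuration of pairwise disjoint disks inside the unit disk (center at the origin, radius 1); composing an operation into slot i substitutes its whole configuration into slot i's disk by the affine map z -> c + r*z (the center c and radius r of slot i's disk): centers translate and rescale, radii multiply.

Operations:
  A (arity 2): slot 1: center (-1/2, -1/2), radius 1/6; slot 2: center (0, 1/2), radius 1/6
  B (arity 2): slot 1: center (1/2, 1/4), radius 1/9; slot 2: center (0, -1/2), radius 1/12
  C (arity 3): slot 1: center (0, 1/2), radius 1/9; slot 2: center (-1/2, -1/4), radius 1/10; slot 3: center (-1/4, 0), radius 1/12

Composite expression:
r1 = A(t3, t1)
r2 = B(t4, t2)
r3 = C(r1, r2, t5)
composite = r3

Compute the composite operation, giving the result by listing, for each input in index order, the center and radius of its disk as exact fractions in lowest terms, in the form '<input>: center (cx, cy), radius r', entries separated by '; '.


t1: center (0, 5/9), radius 1/54; t2: center (-1/2, -3/10), radius 1/120; t3: center (-1/18, 4/9), radius 1/54; t4: center (-9/20, -9/40), radius 1/90; t5: center (-1/4, 0), radius 1/12

Follow each t-input down from C: c' goes to c + r*c', radius to r*r'.
tracing t3 down its 2-map path: center (-1/18, 4/9), radius 1/54
tracing t1 down its 2-map path: center (0, 5/9), radius 1/54
tracing t4 down its 2-map path: center (-9/20, -9/40), radius 1/90
tracing t2 down its 2-map path: center (-1/2, -3/10), radius 1/120
tracing t5 down its 1-map path: center (-1/4, 0), radius 1/12


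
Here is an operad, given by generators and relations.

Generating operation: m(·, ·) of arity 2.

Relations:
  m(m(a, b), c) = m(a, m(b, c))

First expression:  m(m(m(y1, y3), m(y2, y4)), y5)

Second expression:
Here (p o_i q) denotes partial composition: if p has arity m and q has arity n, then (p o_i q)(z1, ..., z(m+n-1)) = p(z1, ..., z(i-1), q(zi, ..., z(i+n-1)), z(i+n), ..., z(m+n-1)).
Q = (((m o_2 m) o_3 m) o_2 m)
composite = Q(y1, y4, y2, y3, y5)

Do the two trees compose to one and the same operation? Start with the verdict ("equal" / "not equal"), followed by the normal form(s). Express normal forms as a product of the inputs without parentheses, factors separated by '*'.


not equal — first y1 * y3 * y2 * y4 * y5, second y1 * y4 * y2 * y3 * y5


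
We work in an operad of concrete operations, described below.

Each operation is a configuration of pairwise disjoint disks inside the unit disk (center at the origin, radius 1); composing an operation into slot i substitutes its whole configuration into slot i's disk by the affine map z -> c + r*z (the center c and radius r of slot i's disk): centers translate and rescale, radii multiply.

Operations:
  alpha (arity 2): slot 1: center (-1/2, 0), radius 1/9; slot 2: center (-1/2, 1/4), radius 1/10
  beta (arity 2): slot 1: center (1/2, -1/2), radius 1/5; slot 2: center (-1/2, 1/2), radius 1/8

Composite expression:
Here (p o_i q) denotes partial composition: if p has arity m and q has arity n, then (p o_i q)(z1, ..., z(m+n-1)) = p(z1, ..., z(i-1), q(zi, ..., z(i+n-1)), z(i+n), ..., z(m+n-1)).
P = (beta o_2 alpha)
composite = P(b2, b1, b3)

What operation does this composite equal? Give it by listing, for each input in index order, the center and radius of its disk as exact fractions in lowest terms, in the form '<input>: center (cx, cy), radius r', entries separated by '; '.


b1: center (-9/16, 1/2), radius 1/72; b2: center (1/2, -1/2), radius 1/5; b3: center (-9/16, 17/32), radius 1/80


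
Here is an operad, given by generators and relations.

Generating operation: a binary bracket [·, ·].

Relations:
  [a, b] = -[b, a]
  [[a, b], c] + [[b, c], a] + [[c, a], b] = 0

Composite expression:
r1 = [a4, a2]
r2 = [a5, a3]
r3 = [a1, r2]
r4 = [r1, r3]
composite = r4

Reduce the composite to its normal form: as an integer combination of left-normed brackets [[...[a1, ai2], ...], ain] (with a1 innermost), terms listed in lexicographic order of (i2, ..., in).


-[[[[a1, a3], a5], a2], a4] + [[[[a1, a3], a5], a4], a2] + [[[[a1, a5], a3], a2], a4] - [[[[a1, a5], a3], a4], a2]

Antisymmetry and Jacobi reduce to a1-anchored left-normed brackets.
Composite bracket: [[a4, a2], [a1, [a5, a3]]]
Full expansion: 16 signed words from ab - ba (2^4 = 16).
The a1-initial words carry the normal form:
  a1a3a5a2a4 appears with sign -1, giving the term -[[[[a1, a3], a5], a2], a4]
  a1a3a5a4a2 appears with sign +1, giving the term +[[[[a1, a3], a5], a4], a2]
  a1a5a3a2a4 appears with sign +1, giving the term +[[[[a1, a5], a3], a2], a4]
  a1a5a3a4a2 appears with sign -1, giving the term -[[[[a1, a5], a3], a4], a2]


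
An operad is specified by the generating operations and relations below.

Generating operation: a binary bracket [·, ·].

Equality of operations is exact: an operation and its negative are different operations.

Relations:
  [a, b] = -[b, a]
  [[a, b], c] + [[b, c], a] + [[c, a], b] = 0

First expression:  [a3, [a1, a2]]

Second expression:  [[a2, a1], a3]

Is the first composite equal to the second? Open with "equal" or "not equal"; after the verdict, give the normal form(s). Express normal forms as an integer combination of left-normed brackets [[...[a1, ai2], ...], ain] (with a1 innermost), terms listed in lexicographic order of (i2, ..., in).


equal; both compose to -[[a1, a2], a3]

Normal form of the first expression: -[[a1, a2], a3]
Normal form of the second expression: -[[a1, a2], a3]
Both agree, so they are equal.


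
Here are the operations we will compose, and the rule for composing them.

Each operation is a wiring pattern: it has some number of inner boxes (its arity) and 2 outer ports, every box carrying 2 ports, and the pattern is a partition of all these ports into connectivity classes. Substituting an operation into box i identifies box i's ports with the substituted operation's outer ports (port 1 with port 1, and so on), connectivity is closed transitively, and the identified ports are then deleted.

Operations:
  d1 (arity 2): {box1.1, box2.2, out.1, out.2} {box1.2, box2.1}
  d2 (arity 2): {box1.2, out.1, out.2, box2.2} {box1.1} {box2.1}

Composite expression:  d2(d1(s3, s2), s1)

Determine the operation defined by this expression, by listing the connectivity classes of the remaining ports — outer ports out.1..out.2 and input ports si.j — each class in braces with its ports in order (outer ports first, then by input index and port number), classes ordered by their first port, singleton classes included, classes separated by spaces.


Two ports join when wires chain via d2-identified ports.
after d1, the pattern on (s3, s2) reads {out.1, out.2, s2.2, s3.1} {s2.1, s3.2} (out.j = its outer ports)
after d2, the pattern on (s3, s2, s1) reads {out.1, out.2, s1.2, s2.2, s3.1} {s1.1} {s2.1, s3.2} (out.j = its outer ports)

{out.1, out.2, s1.2, s2.2, s3.1} {s1.1} {s2.1, s3.2}


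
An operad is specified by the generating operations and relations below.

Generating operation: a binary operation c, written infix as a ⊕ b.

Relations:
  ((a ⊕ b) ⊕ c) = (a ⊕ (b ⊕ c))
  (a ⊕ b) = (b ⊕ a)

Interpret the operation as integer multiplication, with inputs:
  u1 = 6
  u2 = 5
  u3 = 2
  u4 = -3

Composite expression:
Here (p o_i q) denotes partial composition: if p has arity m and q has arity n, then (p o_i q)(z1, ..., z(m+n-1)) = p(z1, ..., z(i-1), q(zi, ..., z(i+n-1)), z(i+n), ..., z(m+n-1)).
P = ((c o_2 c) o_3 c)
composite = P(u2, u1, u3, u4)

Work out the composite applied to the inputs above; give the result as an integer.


(u3 ⊕ u4) = -6
(u1 ⊕ (u3 ⊕ u4)) = -36
(u2 ⊕ (u1 ⊕ (u3 ⊕ u4))) = -180

-180


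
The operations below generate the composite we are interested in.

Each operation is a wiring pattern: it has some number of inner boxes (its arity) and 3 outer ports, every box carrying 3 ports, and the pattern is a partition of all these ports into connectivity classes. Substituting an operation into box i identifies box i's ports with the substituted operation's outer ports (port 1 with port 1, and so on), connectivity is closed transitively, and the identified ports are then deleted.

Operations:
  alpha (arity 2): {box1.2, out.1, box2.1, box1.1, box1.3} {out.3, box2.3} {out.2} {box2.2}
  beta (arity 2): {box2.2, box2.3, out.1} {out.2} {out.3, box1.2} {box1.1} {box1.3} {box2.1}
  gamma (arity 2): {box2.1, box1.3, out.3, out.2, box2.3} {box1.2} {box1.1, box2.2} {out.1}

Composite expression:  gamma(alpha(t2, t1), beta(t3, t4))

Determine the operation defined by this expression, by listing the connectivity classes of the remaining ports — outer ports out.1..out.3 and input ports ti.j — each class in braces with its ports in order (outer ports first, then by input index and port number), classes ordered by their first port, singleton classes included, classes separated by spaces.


{out.1} {out.2, out.3, t1.3, t3.2, t4.2, t4.3} {t1.1, t2.1, t2.2, t2.3} {t1.2} {t3.1} {t3.3} {t4.1}


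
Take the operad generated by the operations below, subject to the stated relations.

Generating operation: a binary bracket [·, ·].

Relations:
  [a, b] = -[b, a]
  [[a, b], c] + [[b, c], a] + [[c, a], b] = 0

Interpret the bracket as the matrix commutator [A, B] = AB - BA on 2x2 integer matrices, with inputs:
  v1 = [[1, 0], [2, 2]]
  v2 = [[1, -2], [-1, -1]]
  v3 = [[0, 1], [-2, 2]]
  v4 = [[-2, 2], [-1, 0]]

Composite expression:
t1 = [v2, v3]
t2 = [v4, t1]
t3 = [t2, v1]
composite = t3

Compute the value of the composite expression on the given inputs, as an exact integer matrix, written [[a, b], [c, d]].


[[-32, -16], [-42, 32]]

[v2, v3] = [[5, -2], [6, -5]]
[v4, [v2, v3]] = [[10, -16], [2, -10]]
[[v4, [v2, v3]], v1] = [[-32, -16], [-42, 32]]


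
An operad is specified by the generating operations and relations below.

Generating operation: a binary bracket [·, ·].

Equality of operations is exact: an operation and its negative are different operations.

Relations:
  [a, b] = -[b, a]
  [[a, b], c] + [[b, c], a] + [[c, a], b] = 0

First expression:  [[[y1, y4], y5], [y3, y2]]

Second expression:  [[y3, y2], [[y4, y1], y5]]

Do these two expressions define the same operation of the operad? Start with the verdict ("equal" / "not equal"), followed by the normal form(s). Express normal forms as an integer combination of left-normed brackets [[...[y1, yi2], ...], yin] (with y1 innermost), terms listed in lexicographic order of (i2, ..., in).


equal — both sides give -[[[[y1, y4], y5], y2], y3] + [[[[y1, y4], y5], y3], y2]

The first composite normalizes to -[[[[y1, y4], y5], y2], y3] + [[[[y1, y4], y5], y3], y2]
The second composite normalizes to -[[[[y1, y4], y5], y2], y3] + [[[[y1, y4], y5], y3], y2]
Both agree, so they are equal.


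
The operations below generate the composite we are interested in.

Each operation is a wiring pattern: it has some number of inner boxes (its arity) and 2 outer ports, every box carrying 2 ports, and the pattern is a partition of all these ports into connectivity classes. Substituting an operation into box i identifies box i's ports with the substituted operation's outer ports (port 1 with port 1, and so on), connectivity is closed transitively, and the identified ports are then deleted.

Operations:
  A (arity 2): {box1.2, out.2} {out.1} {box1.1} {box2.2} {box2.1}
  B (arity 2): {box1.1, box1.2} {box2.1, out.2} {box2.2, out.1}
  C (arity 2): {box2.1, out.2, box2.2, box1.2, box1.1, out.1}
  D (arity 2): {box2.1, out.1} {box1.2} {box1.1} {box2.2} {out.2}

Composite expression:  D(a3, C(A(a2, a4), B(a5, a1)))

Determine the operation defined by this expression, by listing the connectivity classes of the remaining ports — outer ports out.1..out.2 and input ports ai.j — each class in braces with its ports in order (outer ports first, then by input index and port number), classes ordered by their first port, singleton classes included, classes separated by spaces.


{out.1, a1.1, a1.2, a2.2} {out.2} {a2.1} {a3.1} {a3.2} {a4.1} {a4.2} {a5.1, a5.2}

Reachability decides: close wires over D-identified ports.
after A, the pattern on (a2, a4) reads {out.1} {out.2, a2.2} {a2.1} {a4.1} {a4.2} (out.j = its outer ports)
after B, the pattern on (a5, a1) reads {out.1, a1.2} {out.2, a1.1} {a5.1, a5.2} (out.j = its outer ports)
after C, the pattern on (a2, a4, a5, a1) reads {out.1, out.2, a1.1, a1.2, a2.2} {a2.1} {a4.1} {a4.2} {a5.1, a5.2} (out.j = its outer ports)
after D, the pattern on (a3, a2, a4, a5, a1) reads {out.1, a1.1, a1.2, a2.2} {out.2} {a2.1} {a3.1} {a3.2} {a4.1} {a4.2} {a5.1, a5.2} (out.j = its outer ports)


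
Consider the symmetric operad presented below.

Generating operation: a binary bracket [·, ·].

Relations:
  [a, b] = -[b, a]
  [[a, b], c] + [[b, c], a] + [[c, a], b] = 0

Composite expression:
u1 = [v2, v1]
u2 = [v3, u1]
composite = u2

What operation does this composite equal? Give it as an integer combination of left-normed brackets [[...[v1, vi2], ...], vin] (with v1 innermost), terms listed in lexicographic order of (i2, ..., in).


[[v1, v2], v3]

Skip Jacobi rewriting: expand, keep v1-initial words, read off terms.
Composite bracket: [v3, [v2, v1]]
Under [a, b] = ab - ba we get 4 signed associative words (2^2 = 4).
Keep just the words that open with v1:
  word v1v2v3 has sign +1, contributing +[[v1, v2], v3]


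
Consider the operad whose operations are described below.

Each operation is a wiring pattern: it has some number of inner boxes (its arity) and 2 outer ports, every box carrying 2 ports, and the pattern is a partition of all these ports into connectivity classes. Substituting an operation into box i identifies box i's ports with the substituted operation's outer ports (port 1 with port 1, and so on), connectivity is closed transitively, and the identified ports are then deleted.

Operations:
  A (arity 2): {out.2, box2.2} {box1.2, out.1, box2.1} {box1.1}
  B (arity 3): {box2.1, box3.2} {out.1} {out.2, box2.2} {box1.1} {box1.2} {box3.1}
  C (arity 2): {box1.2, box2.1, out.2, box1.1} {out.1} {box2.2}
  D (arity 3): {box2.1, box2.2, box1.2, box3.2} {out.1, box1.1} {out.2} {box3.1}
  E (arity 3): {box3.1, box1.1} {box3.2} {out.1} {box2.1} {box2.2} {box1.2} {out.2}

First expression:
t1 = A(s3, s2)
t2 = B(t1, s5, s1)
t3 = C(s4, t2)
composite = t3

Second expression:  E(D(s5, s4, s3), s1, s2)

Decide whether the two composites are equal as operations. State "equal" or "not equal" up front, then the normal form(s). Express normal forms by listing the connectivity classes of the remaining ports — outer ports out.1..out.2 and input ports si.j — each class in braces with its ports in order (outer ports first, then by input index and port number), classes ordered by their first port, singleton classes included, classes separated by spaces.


not equal: they reduce to {out.1} {out.2, s4.1, s4.2} {s1.1} {s1.2, s5.1} {s2.1, s3.2} {s2.2} {s3.1} {s5.2} and {out.1} {out.2} {s1.1} {s1.2} {s2.1, s5.1} {s2.2} {s3.1} {s3.2, s4.1, s4.2, s5.2}

The first expression reduces to {out.1} {out.2, s4.1, s4.2} {s1.1} {s1.2, s5.1} {s2.1, s3.2} {s2.2} {s3.1} {s5.2}
The second expression reduces to {out.1} {out.2} {s1.1} {s1.2} {s2.1, s5.1} {s2.2} {s3.1} {s3.2, s4.1, s4.2, s5.2}
Different reductions; not equal.


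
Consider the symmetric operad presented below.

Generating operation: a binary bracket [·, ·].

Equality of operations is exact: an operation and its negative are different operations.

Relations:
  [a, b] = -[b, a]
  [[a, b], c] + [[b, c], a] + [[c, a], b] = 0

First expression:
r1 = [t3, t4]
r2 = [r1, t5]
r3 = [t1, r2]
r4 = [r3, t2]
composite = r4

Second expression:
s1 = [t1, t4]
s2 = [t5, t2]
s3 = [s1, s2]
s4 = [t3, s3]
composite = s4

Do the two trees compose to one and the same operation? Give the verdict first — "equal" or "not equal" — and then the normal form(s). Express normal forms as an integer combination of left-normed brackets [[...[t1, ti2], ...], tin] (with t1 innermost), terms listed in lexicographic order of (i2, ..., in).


not equal: they reduce to [[[[t1, t3], t4], t5], t2] - [[[[t1, t4], t3], t5], t2] - [[[[t1, t5], t3], t4], t2] + [[[[t1, t5], t4], t3], t2] and [[[[t1, t4], t2], t5], t3] - [[[[t1, t4], t5], t2], t3]

In normal form, the first expression is [[[[t1, t3], t4], t5], t2] - [[[[t1, t4], t3], t5], t2] - [[[[t1, t5], t3], t4], t2] + [[[[t1, t5], t4], t3], t2]
In normal form, the second expression is [[[[t1, t4], t2], t5], t3] - [[[[t1, t4], t5], t2], t3]
The normal forms differ: not equal.


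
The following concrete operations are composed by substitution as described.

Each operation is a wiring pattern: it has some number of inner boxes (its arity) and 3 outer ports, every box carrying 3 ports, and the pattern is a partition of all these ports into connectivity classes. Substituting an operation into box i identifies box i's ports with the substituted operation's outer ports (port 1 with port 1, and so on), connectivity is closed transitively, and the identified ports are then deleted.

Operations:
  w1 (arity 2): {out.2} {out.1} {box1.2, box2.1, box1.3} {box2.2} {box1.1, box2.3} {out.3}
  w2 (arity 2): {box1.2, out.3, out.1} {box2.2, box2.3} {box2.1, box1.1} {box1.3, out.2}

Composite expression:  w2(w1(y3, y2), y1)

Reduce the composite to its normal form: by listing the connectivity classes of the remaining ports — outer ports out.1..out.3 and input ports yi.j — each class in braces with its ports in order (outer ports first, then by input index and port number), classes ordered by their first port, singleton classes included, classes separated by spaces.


{out.1, out.3} {out.2} {y1.1} {y1.2, y1.3} {y2.1, y3.2, y3.3} {y2.2} {y2.3, y3.1}

Substituting into w2 glues patterns; closure does the rest.
after w1, the pattern on (y3, y2) reads {out.1} {out.2} {out.3} {y2.1, y3.2, y3.3} {y2.2} {y2.3, y3.1} (out.j = its outer ports)
after w2, the pattern on (y3, y2, y1) reads {out.1, out.3} {out.2} {y1.1} {y1.2, y1.3} {y2.1, y3.2, y3.3} {y2.2} {y2.3, y3.1} (out.j = its outer ports)


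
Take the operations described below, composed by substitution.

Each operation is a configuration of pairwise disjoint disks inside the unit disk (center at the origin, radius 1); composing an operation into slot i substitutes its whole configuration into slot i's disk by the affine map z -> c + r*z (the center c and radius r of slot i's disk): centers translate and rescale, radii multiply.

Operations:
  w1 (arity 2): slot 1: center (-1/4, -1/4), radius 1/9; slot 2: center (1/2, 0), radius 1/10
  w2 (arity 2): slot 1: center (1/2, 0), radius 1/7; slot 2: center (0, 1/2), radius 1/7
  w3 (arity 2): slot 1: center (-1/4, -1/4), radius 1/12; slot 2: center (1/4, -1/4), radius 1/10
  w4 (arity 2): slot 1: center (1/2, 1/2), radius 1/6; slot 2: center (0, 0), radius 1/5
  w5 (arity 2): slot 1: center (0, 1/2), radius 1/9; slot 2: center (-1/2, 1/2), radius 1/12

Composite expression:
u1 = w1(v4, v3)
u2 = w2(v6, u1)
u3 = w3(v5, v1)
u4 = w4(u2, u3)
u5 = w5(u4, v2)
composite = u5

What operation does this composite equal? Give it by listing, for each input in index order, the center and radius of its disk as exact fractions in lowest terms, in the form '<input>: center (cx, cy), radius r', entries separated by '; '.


v1: center (1/180, 89/180), radius 1/450; v2: center (-1/2, 1/2), radius 1/12; v3: center (43/756, 61/108), radius 1/3780; v4: center (83/1512, 853/1512), radius 1/3402; v5: center (-1/180, 89/180), radius 1/540; v6: center (7/108, 5/9), radius 1/378

Follow each v-input down from w5: c' goes to c + r*c', radius to r*r'.
for v6, the 3-step affine chain lands on center (7/108, 5/9), radius 1/378
for v4, the 4-step affine chain lands on center (83/1512, 853/1512), radius 1/3402
for v3, the 4-step affine chain lands on center (43/756, 61/108), radius 1/3780
for v5, the 3-step affine chain lands on center (-1/180, 89/180), radius 1/540
for v1, the 3-step affine chain lands on center (1/180, 89/180), radius 1/450
for v2, the 1-step affine chain lands on center (-1/2, 1/2), radius 1/12
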